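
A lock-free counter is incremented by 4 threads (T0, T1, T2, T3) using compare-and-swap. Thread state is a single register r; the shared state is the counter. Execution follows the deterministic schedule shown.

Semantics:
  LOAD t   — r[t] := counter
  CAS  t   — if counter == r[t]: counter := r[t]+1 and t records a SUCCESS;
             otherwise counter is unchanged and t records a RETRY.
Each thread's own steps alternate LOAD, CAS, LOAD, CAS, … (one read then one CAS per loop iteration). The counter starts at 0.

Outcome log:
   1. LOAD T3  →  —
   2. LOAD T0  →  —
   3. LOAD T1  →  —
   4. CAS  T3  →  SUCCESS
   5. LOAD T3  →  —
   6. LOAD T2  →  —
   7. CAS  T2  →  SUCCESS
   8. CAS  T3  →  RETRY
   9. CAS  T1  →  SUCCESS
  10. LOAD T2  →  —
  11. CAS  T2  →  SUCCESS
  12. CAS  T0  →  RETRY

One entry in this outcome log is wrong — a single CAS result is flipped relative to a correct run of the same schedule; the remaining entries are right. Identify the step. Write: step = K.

Re-executing:
#1 T3 reads 0
#2 T0 reads 0
#3 T1 reads 0
#4 T3 CAS(0→1) writes; counter now 1
#5 T3 reads 1
#6 T2 reads 1
#7 T2 CAS(1→2) writes; counter now 2
#8 T3 CAS(1→2) fails; counter now 2
#9 T1 CAS(0→1) fails; counter now 2
#10 T2 reads 2
#11 T2 CAS(2→3) writes; counter now 3
#12 T0 CAS(0→1) fails; counter now 3
Flip is step 9.

step = 9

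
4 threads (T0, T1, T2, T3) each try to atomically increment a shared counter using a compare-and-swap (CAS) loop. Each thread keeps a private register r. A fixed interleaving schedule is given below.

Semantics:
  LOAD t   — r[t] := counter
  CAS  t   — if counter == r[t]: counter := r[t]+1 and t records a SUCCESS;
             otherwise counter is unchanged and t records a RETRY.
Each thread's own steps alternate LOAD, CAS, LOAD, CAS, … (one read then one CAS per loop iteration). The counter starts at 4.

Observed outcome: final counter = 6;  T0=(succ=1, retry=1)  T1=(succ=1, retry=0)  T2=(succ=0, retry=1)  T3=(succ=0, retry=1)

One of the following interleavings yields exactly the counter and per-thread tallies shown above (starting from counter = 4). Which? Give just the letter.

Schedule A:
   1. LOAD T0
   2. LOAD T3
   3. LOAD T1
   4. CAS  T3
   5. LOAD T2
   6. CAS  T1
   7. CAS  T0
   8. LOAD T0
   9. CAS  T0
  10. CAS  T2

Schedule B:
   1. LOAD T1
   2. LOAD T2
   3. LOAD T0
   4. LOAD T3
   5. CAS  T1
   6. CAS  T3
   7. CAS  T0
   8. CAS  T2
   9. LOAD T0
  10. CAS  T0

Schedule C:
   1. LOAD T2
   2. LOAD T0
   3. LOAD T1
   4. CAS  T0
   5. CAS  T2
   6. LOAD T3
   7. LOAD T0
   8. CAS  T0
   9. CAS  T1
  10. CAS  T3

B

Simulating candidate B:
   1) LOAD T1:  M=4  r_T1=4
   2) LOAD T2:  M=4  r_T2=4
   3) LOAD T0:  M=4  r_T0=4
   4) LOAD T3:  M=4  r_T3=4
   5) CAS  T1:  M=5  r_T1=4 ✓
   6) CAS  T3:  M=5  r_T3=4 ✗
   7) CAS  T0:  M=5  r_T0=4 ✗
   8) CAS  T2:  M=5  r_T2=4 ✗
   9) LOAD T0:  M=5  r_T0=5
  10) CAS  T0:  M=6  r_T0=5 ✓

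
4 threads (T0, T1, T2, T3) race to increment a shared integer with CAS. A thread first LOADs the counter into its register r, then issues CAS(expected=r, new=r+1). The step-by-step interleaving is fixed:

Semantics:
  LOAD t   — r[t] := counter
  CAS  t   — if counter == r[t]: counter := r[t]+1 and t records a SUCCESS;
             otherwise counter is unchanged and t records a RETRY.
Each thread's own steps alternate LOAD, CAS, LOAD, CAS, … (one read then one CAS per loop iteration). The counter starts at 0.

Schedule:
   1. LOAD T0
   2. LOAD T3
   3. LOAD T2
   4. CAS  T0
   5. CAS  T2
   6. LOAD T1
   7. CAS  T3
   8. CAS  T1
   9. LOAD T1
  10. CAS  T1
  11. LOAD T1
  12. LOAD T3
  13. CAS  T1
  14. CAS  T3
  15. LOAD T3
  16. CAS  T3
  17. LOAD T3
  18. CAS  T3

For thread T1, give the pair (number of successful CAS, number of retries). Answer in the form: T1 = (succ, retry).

T1 = (3, 0)

T0 LOAD — after: cnt=0, r=0 — load
T3 LOAD — after: cnt=0, r=0 — load
T2 LOAD — after: cnt=0, r=0 — load
T0 CAS — after: cnt=1, r=0 — ok
T2 CAS — after: cnt=1, r=0 — retry
T1 LOAD — after: cnt=1, r=1 — load
T3 CAS — after: cnt=1, r=0 — retry
T1 CAS — after: cnt=2, r=1 — ok
T1 LOAD — after: cnt=2, r=2 — load
T1 CAS — after: cnt=3, r=2 — ok
T1 LOAD — after: cnt=3, r=3 — load
T3 LOAD — after: cnt=3, r=3 — load
T1 CAS — after: cnt=4, r=3 — ok
T3 CAS — after: cnt=4, r=3 — retry
T3 LOAD — after: cnt=4, r=4 — load
T3 CAS — after: cnt=5, r=4 — ok
T3 LOAD — after: cnt=5, r=5 — load
T3 CAS — after: cnt=6, r=5 — ok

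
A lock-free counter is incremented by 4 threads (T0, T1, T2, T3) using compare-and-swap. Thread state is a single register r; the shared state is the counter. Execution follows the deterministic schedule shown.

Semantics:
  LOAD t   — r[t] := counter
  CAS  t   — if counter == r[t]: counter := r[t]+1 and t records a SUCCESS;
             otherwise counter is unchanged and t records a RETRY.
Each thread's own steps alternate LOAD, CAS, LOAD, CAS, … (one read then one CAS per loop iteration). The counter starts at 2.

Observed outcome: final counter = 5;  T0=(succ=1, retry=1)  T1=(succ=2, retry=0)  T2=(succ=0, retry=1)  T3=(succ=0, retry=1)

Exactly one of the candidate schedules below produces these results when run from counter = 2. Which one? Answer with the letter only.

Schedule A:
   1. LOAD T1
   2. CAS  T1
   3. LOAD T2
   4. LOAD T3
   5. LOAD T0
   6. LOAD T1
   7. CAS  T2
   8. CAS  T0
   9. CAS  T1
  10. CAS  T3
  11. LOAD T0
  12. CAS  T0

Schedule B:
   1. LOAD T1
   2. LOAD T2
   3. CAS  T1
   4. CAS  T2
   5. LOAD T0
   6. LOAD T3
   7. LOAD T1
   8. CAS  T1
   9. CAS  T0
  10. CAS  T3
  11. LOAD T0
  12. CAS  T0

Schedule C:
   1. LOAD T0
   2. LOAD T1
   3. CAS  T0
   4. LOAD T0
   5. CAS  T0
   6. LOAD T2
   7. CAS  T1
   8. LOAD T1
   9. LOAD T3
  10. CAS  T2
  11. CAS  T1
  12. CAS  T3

Tracing schedule B:
step 1: T1 LOAD ⇒ load; ctr=2 reg=2
step 2: T2 LOAD ⇒ load; ctr=2 reg=2
step 3: T1 CAS ⇒ ok; ctr=3 reg=2
step 4: T2 CAS ⇒ retry; ctr=3 reg=2
step 5: T0 LOAD ⇒ load; ctr=3 reg=3
step 6: T3 LOAD ⇒ load; ctr=3 reg=3
step 7: T1 LOAD ⇒ load; ctr=3 reg=3
step 8: T1 CAS ⇒ ok; ctr=4 reg=3
step 9: T0 CAS ⇒ retry; ctr=4 reg=3
step 10: T3 CAS ⇒ retry; ctr=4 reg=3
step 11: T0 LOAD ⇒ load; ctr=4 reg=4
step 12: T0 CAS ⇒ ok; ctr=5 reg=4

B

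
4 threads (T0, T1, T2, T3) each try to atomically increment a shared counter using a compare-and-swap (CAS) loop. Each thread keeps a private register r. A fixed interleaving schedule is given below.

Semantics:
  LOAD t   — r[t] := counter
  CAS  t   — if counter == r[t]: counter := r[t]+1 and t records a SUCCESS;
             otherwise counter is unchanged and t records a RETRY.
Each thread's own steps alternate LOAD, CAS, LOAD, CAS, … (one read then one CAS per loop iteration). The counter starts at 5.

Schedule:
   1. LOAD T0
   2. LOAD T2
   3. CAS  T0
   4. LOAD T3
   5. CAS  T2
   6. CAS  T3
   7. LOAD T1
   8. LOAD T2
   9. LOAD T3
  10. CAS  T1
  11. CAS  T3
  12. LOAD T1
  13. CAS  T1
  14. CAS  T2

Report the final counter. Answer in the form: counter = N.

counter = 9

   1) LOAD T0:  M=5  r_T0=5
   2) LOAD T2:  M=5  r_T2=5
   3) CAS  T0:  M=6  r_T0=5 ✓
   4) LOAD T3:  M=6  r_T3=6
   5) CAS  T2:  M=6  r_T2=5 ✗
   6) CAS  T3:  M=7  r_T3=6 ✓
   7) LOAD T1:  M=7  r_T1=7
   8) LOAD T2:  M=7  r_T2=7
   9) LOAD T3:  M=7  r_T3=7
  10) CAS  T1:  M=8  r_T1=7 ✓
  11) CAS  T3:  M=8  r_T3=7 ✗
  12) LOAD T1:  M=8  r_T1=8
  13) CAS  T1:  M=9  r_T1=8 ✓
  14) CAS  T2:  M=9  r_T2=7 ✗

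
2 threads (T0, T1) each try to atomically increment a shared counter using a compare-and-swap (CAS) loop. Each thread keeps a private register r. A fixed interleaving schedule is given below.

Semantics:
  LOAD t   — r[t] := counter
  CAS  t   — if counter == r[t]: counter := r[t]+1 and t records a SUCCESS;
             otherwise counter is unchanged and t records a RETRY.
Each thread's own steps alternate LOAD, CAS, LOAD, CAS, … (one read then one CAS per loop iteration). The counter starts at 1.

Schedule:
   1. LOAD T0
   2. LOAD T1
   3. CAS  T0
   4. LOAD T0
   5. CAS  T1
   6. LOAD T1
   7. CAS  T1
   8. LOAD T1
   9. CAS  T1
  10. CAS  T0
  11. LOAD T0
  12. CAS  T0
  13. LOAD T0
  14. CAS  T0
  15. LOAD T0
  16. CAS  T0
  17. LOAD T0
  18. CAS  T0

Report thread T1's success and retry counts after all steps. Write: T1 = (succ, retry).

#1 T0 reads 1
#2 T1 reads 1
#3 T0 CAS(1→2) writes; counter now 2
#4 T0 reads 2
#5 T1 CAS(1→2) fails; counter now 2
#6 T1 reads 2
#7 T1 CAS(2→3) writes; counter now 3
#8 T1 reads 3
#9 T1 CAS(3→4) writes; counter now 4
#10 T0 CAS(2→3) fails; counter now 4
#11 T0 reads 4
#12 T0 CAS(4→5) writes; counter now 5
#13 T0 reads 5
#14 T0 CAS(5→6) writes; counter now 6
#15 T0 reads 6
#16 T0 CAS(6→7) writes; counter now 7
#17 T0 reads 7
#18 T0 CAS(7→8) writes; counter now 8

T1 = (2, 1)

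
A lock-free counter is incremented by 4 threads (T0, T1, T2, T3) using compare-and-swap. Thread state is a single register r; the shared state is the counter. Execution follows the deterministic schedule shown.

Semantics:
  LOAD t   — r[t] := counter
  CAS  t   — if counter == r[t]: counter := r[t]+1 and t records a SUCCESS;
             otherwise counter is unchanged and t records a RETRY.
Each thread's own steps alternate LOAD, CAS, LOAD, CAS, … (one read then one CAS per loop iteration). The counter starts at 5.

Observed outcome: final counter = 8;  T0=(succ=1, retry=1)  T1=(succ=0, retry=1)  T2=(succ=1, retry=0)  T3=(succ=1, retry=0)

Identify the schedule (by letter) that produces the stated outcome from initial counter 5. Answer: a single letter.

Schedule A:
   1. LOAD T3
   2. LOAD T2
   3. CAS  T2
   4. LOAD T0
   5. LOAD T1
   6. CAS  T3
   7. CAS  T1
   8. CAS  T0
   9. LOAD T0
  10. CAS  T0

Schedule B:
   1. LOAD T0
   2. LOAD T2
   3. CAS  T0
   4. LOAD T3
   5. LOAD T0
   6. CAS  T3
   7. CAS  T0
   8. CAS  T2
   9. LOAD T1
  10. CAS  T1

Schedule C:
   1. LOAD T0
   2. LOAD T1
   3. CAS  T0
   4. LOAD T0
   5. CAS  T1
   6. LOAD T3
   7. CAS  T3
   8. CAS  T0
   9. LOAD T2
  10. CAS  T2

C

Run C:
1. LOAD T0 → mem=5 r[T0]=5 [LOAD]
2. LOAD T1 → mem=5 r[T1]=5 [LOAD]
3. CAS T0 → mem=6 r[T0]=5 [OK]
4. LOAD T0 → mem=6 r[T0]=6 [LOAD]
5. CAS T1 → mem=6 r[T1]=5 [RETRY]
6. LOAD T3 → mem=6 r[T3]=6 [LOAD]
7. CAS T3 → mem=7 r[T3]=6 [OK]
8. CAS T0 → mem=7 r[T0]=6 [RETRY]
9. LOAD T2 → mem=7 r[T2]=7 [LOAD]
10. CAS T2 → mem=8 r[T2]=7 [OK]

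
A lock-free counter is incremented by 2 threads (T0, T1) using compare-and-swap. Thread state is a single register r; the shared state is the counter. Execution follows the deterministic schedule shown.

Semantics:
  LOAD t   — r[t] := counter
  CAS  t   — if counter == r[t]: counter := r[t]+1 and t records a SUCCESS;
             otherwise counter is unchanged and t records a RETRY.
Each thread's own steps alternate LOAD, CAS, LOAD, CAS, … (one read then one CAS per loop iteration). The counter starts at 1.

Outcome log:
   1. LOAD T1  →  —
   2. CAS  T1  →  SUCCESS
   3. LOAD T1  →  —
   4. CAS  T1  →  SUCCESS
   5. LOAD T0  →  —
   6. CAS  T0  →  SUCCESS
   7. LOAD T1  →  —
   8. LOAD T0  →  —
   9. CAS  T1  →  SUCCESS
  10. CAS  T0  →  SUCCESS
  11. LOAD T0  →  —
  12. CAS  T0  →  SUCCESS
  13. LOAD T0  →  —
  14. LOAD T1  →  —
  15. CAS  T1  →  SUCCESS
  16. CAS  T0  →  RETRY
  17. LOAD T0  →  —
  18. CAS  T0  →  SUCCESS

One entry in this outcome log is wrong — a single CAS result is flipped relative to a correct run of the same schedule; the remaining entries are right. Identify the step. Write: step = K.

Re-executing:
step 1: T1 LOAD ⇒ load; ctr=1 reg=1
step 2: T1 CAS ⇒ ok; ctr=2 reg=1
step 3: T1 LOAD ⇒ load; ctr=2 reg=2
step 4: T1 CAS ⇒ ok; ctr=3 reg=2
step 5: T0 LOAD ⇒ load; ctr=3 reg=3
step 6: T0 CAS ⇒ ok; ctr=4 reg=3
step 7: T1 LOAD ⇒ load; ctr=4 reg=4
step 8: T0 LOAD ⇒ load; ctr=4 reg=4
step 9: T1 CAS ⇒ ok; ctr=5 reg=4
step 10: T0 CAS ⇒ retry; ctr=5 reg=4
step 11: T0 LOAD ⇒ load; ctr=5 reg=5
step 12: T0 CAS ⇒ ok; ctr=6 reg=5
step 13: T0 LOAD ⇒ load; ctr=6 reg=6
step 14: T1 LOAD ⇒ load; ctr=6 reg=6
step 15: T1 CAS ⇒ ok; ctr=7 reg=6
step 16: T0 CAS ⇒ retry; ctr=7 reg=6
step 17: T0 LOAD ⇒ load; ctr=7 reg=7
step 18: T0 CAS ⇒ ok; ctr=8 reg=7
Mismatch at 10.

step = 10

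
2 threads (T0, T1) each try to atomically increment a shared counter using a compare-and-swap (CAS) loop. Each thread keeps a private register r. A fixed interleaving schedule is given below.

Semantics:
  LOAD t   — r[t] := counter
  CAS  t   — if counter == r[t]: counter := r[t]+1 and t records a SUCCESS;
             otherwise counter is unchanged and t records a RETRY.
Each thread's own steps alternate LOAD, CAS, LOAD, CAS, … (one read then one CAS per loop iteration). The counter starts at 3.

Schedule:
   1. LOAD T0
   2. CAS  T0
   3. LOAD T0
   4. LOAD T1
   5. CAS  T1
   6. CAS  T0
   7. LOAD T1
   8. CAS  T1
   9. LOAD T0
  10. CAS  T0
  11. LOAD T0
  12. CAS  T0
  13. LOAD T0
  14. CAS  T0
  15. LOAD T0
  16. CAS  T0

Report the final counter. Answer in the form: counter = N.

[1] T0.load  rd  (counter 3, T0.r 3)
[2] T0.cas  hit  (counter 4, T0.r 3)
[3] T0.load  rd  (counter 4, T0.r 4)
[4] T1.load  rd  (counter 4, T1.r 4)
[5] T1.cas  hit  (counter 5, T1.r 4)
[6] T0.cas  miss  (counter 5, T0.r 4)
[7] T1.load  rd  (counter 5, T1.r 5)
[8] T1.cas  hit  (counter 6, T1.r 5)
[9] T0.load  rd  (counter 6, T0.r 6)
[10] T0.cas  hit  (counter 7, T0.r 6)
[11] T0.load  rd  (counter 7, T0.r 7)
[12] T0.cas  hit  (counter 8, T0.r 7)
[13] T0.load  rd  (counter 8, T0.r 8)
[14] T0.cas  hit  (counter 9, T0.r 8)
[15] T0.load  rd  (counter 9, T0.r 9)
[16] T0.cas  hit  (counter 10, T0.r 9)

counter = 10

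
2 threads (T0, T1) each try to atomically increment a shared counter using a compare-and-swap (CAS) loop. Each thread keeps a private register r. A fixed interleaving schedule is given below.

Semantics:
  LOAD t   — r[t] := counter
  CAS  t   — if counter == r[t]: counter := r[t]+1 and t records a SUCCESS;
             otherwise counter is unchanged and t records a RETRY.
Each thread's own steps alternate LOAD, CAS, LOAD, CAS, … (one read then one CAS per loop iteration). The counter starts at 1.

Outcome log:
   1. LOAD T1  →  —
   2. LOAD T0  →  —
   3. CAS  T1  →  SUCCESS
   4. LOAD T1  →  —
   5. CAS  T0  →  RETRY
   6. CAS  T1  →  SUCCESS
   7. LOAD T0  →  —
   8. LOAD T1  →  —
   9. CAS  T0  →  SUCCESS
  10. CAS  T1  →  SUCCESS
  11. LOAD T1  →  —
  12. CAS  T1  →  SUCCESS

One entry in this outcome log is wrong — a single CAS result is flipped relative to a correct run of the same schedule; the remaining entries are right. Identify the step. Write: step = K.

Re-executing:
[1] T1.load  rd  (counter 1, T1.r 1)
[2] T0.load  rd  (counter 1, T0.r 1)
[3] T1.cas  hit  (counter 2, T1.r 1)
[4] T1.load  rd  (counter 2, T1.r 2)
[5] T0.cas  miss  (counter 2, T0.r 1)
[6] T1.cas  hit  (counter 3, T1.r 2)
[7] T0.load  rd  (counter 3, T0.r 3)
[8] T1.load  rd  (counter 3, T1.r 3)
[9] T0.cas  hit  (counter 4, T0.r 3)
[10] T1.cas  miss  (counter 4, T1.r 3)
[11] T1.load  rd  (counter 4, T1.r 4)
[12] T1.cas  hit  (counter 5, T1.r 4)
Flip is step 10.

step = 10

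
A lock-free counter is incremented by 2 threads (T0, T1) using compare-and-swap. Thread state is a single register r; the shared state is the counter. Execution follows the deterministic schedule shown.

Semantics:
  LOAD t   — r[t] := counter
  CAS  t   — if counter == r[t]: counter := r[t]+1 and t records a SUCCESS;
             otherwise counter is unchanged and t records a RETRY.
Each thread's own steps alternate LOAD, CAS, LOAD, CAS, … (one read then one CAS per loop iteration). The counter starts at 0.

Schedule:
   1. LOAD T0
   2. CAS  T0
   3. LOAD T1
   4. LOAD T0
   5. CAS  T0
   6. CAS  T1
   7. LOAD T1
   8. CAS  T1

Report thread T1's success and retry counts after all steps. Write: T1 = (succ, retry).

T1 = (1, 1)

1. LOAD T0 → mem=0 r[T0]=0 [LOAD]
2. CAS T0 → mem=1 r[T0]=0 [OK]
3. LOAD T1 → mem=1 r[T1]=1 [LOAD]
4. LOAD T0 → mem=1 r[T0]=1 [LOAD]
5. CAS T0 → mem=2 r[T0]=1 [OK]
6. CAS T1 → mem=2 r[T1]=1 [RETRY]
7. LOAD T1 → mem=2 r[T1]=2 [LOAD]
8. CAS T1 → mem=3 r[T1]=2 [OK]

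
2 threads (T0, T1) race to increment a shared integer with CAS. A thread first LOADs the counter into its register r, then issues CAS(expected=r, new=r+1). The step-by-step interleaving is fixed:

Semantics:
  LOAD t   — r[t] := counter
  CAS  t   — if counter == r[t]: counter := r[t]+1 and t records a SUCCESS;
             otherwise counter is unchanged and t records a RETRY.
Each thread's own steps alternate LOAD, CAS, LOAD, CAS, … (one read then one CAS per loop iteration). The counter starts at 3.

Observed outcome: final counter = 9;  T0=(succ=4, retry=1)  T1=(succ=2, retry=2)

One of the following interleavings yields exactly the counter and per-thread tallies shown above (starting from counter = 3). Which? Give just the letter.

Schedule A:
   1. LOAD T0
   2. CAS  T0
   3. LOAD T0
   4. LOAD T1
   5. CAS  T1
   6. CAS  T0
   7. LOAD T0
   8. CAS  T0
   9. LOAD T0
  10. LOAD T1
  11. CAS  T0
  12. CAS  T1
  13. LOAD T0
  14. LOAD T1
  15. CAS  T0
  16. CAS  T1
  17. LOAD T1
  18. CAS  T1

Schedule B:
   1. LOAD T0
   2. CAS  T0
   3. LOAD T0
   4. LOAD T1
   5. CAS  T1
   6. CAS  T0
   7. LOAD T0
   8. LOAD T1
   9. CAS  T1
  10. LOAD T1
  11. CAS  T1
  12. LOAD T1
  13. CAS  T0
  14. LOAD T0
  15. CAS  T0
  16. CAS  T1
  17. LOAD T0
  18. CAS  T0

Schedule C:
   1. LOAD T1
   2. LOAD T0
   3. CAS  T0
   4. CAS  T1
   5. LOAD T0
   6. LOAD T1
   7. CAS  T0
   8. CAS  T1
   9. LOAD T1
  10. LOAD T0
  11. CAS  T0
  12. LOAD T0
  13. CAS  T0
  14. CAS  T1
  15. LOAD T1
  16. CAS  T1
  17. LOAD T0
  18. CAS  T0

Tracing schedule A:
   1) LOAD T0:  M=3  r_T0=3
   2) CAS  T0:  M=4  r_T0=3 ✓
   3) LOAD T0:  M=4  r_T0=4
   4) LOAD T1:  M=4  r_T1=4
   5) CAS  T1:  M=5  r_T1=4 ✓
   6) CAS  T0:  M=5  r_T0=4 ✗
   7) LOAD T0:  M=5  r_T0=5
   8) CAS  T0:  M=6  r_T0=5 ✓
   9) LOAD T0:  M=6  r_T0=6
  10) LOAD T1:  M=6  r_T1=6
  11) CAS  T0:  M=7  r_T0=6 ✓
  12) CAS  T1:  M=7  r_T1=6 ✗
  13) LOAD T0:  M=7  r_T0=7
  14) LOAD T1:  M=7  r_T1=7
  15) CAS  T0:  M=8  r_T0=7 ✓
  16) CAS  T1:  M=8  r_T1=7 ✗
  17) LOAD T1:  M=8  r_T1=8
  18) CAS  T1:  M=9  r_T1=8 ✓

A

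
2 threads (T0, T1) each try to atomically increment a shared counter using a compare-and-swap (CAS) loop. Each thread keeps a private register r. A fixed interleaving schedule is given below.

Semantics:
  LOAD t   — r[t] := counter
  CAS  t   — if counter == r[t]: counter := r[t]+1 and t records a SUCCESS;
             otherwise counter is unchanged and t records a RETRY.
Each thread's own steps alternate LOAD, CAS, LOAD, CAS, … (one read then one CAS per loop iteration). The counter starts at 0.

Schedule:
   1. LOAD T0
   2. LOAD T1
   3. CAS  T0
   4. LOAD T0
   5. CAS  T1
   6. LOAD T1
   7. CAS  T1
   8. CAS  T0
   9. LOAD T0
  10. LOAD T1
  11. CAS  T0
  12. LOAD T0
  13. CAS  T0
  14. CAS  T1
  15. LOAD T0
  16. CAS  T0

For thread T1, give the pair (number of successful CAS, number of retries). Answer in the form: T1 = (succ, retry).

[1] T0.load  rd  (counter 0, T0.r 0)
[2] T1.load  rd  (counter 0, T1.r 0)
[3] T0.cas  hit  (counter 1, T0.r 0)
[4] T0.load  rd  (counter 1, T0.r 1)
[5] T1.cas  miss  (counter 1, T1.r 0)
[6] T1.load  rd  (counter 1, T1.r 1)
[7] T1.cas  hit  (counter 2, T1.r 1)
[8] T0.cas  miss  (counter 2, T0.r 1)
[9] T0.load  rd  (counter 2, T0.r 2)
[10] T1.load  rd  (counter 2, T1.r 2)
[11] T0.cas  hit  (counter 3, T0.r 2)
[12] T0.load  rd  (counter 3, T0.r 3)
[13] T0.cas  hit  (counter 4, T0.r 3)
[14] T1.cas  miss  (counter 4, T1.r 2)
[15] T0.load  rd  (counter 4, T0.r 4)
[16] T0.cas  hit  (counter 5, T0.r 4)

T1 = (1, 2)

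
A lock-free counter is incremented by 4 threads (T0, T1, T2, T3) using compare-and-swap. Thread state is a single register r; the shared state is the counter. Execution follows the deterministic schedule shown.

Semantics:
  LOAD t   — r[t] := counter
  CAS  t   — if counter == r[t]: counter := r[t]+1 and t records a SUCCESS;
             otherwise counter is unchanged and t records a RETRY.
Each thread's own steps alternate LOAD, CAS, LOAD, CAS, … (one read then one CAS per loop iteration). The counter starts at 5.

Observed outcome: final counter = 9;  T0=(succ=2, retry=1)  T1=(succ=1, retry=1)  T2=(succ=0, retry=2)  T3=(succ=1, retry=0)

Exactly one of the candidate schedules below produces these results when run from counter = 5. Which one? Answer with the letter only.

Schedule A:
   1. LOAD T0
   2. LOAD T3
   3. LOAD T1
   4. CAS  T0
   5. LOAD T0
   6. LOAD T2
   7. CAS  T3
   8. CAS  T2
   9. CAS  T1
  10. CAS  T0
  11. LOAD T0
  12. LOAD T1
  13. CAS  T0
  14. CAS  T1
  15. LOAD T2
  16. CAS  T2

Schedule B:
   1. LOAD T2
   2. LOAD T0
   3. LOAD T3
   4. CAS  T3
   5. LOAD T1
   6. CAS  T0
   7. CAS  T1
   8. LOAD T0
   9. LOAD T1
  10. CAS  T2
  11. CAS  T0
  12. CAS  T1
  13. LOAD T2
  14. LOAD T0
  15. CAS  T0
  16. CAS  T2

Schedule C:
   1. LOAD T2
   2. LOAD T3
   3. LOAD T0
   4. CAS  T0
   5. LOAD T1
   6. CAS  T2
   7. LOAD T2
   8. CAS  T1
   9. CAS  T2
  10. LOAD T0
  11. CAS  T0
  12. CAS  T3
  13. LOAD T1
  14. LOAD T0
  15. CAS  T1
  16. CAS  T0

Tracing schedule B:
   1) LOAD T2:  M=5  r_T2=5
   2) LOAD T0:  M=5  r_T0=5
   3) LOAD T3:  M=5  r_T3=5
   4) CAS  T3:  M=6  r_T3=5 ✓
   5) LOAD T1:  M=6  r_T1=6
   6) CAS  T0:  M=6  r_T0=5 ✗
   7) CAS  T1:  M=7  r_T1=6 ✓
   8) LOAD T0:  M=7  r_T0=7
   9) LOAD T1:  M=7  r_T1=7
  10) CAS  T2:  M=7  r_T2=5 ✗
  11) CAS  T0:  M=8  r_T0=7 ✓
  12) CAS  T1:  M=8  r_T1=7 ✗
  13) LOAD T2:  M=8  r_T2=8
  14) LOAD T0:  M=8  r_T0=8
  15) CAS  T0:  M=9  r_T0=8 ✓
  16) CAS  T2:  M=9  r_T2=8 ✗

B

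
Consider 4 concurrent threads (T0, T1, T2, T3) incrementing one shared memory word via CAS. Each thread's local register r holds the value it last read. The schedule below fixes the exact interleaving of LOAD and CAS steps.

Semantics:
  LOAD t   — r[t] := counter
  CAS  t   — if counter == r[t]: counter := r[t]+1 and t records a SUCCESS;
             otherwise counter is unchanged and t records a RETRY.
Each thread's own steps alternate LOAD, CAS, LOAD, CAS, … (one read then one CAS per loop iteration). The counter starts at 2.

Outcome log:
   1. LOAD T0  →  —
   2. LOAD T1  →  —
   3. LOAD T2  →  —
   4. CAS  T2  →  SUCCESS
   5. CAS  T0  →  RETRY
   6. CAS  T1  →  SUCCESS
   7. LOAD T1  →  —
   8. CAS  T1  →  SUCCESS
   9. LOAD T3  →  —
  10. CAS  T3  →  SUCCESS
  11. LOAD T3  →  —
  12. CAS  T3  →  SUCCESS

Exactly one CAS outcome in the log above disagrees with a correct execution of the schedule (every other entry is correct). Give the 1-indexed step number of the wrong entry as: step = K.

Re-executing:
#1 T0 reads 2
#2 T1 reads 2
#3 T2 reads 2
#4 T2 CAS(2→3) writes; counter now 3
#5 T0 CAS(2→3) fails; counter now 3
#6 T1 CAS(2→3) fails; counter now 3
#7 T1 reads 3
#8 T1 CAS(3→4) writes; counter now 4
#9 T3 reads 4
#10 T3 CAS(4→5) writes; counter now 5
#11 T3 reads 5
#12 T3 CAS(5→6) writes; counter now 6
Flip is step 6.

step = 6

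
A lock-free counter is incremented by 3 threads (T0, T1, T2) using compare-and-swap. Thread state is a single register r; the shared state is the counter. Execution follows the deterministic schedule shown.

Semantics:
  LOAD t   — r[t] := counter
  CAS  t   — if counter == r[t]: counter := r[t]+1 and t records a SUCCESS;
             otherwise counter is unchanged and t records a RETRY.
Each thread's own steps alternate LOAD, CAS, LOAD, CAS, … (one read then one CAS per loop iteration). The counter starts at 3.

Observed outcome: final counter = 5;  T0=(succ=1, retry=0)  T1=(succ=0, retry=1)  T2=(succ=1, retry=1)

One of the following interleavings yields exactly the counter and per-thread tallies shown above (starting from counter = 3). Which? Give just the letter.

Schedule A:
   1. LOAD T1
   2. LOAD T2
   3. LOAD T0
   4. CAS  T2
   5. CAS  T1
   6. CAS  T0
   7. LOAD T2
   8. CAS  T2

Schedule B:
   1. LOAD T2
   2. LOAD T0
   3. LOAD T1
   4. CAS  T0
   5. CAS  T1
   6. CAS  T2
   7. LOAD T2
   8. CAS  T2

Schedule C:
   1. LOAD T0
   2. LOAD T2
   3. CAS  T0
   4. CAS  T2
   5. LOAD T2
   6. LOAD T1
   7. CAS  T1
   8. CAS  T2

Simulating candidate B:
1. LOAD T2 → mem=3 r[T2]=3 [LOAD]
2. LOAD T0 → mem=3 r[T0]=3 [LOAD]
3. LOAD T1 → mem=3 r[T1]=3 [LOAD]
4. CAS T0 → mem=4 r[T0]=3 [OK]
5. CAS T1 → mem=4 r[T1]=3 [RETRY]
6. CAS T2 → mem=4 r[T2]=3 [RETRY]
7. LOAD T2 → mem=4 r[T2]=4 [LOAD]
8. CAS T2 → mem=5 r[T2]=4 [OK]

B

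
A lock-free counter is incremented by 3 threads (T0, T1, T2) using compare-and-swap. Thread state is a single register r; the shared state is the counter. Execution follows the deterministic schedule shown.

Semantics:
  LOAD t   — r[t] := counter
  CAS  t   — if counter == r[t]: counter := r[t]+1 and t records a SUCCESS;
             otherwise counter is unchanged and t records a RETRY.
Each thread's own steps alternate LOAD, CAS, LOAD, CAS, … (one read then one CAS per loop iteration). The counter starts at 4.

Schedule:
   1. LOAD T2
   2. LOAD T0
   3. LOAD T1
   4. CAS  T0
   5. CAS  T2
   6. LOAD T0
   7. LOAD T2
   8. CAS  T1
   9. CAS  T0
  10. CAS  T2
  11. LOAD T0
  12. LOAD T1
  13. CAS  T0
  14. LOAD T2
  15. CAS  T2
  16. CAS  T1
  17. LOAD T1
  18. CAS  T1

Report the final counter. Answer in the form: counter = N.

counter = 9

   1) LOAD T2:  M=4  r_T2=4
   2) LOAD T0:  M=4  r_T0=4
   3) LOAD T1:  M=4  r_T1=4
   4) CAS  T0:  M=5  r_T0=4 ✓
   5) CAS  T2:  M=5  r_T2=4 ✗
   6) LOAD T0:  M=5  r_T0=5
   7) LOAD T2:  M=5  r_T2=5
   8) CAS  T1:  M=5  r_T1=4 ✗
   9) CAS  T0:  M=6  r_T0=5 ✓
  10) CAS  T2:  M=6  r_T2=5 ✗
  11) LOAD T0:  M=6  r_T0=6
  12) LOAD T1:  M=6  r_T1=6
  13) CAS  T0:  M=7  r_T0=6 ✓
  14) LOAD T2:  M=7  r_T2=7
  15) CAS  T2:  M=8  r_T2=7 ✓
  16) CAS  T1:  M=8  r_T1=6 ✗
  17) LOAD T1:  M=8  r_T1=8
  18) CAS  T1:  M=9  r_T1=8 ✓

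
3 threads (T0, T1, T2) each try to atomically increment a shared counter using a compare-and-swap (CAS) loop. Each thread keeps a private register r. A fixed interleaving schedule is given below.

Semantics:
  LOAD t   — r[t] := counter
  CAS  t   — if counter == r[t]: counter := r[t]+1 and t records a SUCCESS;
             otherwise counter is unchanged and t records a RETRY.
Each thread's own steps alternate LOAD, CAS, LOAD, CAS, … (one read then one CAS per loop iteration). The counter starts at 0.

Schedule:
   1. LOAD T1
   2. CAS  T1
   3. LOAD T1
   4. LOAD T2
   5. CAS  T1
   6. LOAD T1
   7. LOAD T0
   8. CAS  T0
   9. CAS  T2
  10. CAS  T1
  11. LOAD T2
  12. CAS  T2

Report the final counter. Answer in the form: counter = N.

counter = 4

   1) LOAD T1:  M=0  r_T1=0
   2) CAS  T1:  M=1  r_T1=0 ✓
   3) LOAD T1:  M=1  r_T1=1
   4) LOAD T2:  M=1  r_T2=1
   5) CAS  T1:  M=2  r_T1=1 ✓
   6) LOAD T1:  M=2  r_T1=2
   7) LOAD T0:  M=2  r_T0=2
   8) CAS  T0:  M=3  r_T0=2 ✓
   9) CAS  T2:  M=3  r_T2=1 ✗
  10) CAS  T1:  M=3  r_T1=2 ✗
  11) LOAD T2:  M=3  r_T2=3
  12) CAS  T2:  M=4  r_T2=3 ✓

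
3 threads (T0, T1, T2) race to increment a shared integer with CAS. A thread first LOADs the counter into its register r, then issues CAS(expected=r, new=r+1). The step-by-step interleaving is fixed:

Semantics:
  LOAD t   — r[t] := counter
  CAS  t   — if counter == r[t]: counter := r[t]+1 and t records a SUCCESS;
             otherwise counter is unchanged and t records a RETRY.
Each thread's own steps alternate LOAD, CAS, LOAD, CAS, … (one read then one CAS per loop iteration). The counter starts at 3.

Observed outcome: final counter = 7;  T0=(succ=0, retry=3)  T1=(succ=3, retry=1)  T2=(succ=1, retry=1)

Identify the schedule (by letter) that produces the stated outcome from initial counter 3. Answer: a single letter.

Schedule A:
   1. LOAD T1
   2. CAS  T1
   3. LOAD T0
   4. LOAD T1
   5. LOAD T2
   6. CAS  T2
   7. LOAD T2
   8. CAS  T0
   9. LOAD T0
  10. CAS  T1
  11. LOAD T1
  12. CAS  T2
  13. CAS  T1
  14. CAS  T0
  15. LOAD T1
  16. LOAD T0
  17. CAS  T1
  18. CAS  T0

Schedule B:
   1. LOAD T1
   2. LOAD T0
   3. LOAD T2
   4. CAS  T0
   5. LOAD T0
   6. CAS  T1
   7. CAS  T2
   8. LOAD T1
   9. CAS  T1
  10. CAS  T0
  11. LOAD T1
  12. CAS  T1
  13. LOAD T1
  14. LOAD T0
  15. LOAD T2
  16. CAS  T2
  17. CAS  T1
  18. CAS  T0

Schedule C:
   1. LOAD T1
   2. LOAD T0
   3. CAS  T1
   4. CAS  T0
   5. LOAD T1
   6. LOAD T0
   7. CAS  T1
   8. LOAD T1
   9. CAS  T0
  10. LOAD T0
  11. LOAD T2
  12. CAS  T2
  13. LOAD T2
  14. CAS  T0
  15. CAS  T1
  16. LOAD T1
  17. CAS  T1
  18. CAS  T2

C

Run C:
1. LOAD T1 → mem=3 r[T1]=3 [LOAD]
2. LOAD T0 → mem=3 r[T0]=3 [LOAD]
3. CAS T1 → mem=4 r[T1]=3 [OK]
4. CAS T0 → mem=4 r[T0]=3 [RETRY]
5. LOAD T1 → mem=4 r[T1]=4 [LOAD]
6. LOAD T0 → mem=4 r[T0]=4 [LOAD]
7. CAS T1 → mem=5 r[T1]=4 [OK]
8. LOAD T1 → mem=5 r[T1]=5 [LOAD]
9. CAS T0 → mem=5 r[T0]=4 [RETRY]
10. LOAD T0 → mem=5 r[T0]=5 [LOAD]
11. LOAD T2 → mem=5 r[T2]=5 [LOAD]
12. CAS T2 → mem=6 r[T2]=5 [OK]
13. LOAD T2 → mem=6 r[T2]=6 [LOAD]
14. CAS T0 → mem=6 r[T0]=5 [RETRY]
15. CAS T1 → mem=6 r[T1]=5 [RETRY]
16. LOAD T1 → mem=6 r[T1]=6 [LOAD]
17. CAS T1 → mem=7 r[T1]=6 [OK]
18. CAS T2 → mem=7 r[T2]=6 [RETRY]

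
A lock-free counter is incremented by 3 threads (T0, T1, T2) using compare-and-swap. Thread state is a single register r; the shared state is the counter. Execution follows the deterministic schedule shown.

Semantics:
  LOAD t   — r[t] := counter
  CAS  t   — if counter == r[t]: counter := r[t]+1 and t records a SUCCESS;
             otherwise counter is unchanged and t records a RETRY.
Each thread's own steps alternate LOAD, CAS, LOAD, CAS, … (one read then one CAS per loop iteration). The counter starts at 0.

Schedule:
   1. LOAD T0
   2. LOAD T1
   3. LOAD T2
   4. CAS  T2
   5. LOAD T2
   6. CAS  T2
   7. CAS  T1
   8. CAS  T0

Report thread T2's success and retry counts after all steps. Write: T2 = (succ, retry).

step 1: T0 LOAD ⇒ load; ctr=0 reg=0
step 2: T1 LOAD ⇒ load; ctr=0 reg=0
step 3: T2 LOAD ⇒ load; ctr=0 reg=0
step 4: T2 CAS ⇒ ok; ctr=1 reg=0
step 5: T2 LOAD ⇒ load; ctr=1 reg=1
step 6: T2 CAS ⇒ ok; ctr=2 reg=1
step 7: T1 CAS ⇒ retry; ctr=2 reg=0
step 8: T0 CAS ⇒ retry; ctr=2 reg=0

T2 = (2, 0)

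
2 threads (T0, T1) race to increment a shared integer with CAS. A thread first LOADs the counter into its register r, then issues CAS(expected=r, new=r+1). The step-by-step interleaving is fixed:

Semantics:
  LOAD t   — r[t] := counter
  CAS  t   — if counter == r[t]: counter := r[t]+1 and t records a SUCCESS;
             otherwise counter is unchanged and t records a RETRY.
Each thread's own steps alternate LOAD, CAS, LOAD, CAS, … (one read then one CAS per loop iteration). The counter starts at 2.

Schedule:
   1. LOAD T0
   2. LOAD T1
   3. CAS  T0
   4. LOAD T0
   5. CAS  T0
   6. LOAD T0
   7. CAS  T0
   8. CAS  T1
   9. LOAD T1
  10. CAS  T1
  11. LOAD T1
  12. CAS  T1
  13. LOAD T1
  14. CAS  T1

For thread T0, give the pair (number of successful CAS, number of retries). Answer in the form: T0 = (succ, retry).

T0 = (3, 0)

T0 LOAD — after: cnt=2, r=2 — load
T1 LOAD — after: cnt=2, r=2 — load
T0 CAS — after: cnt=3, r=2 — ok
T0 LOAD — after: cnt=3, r=3 — load
T0 CAS — after: cnt=4, r=3 — ok
T0 LOAD — after: cnt=4, r=4 — load
T0 CAS — after: cnt=5, r=4 — ok
T1 CAS — after: cnt=5, r=2 — retry
T1 LOAD — after: cnt=5, r=5 — load
T1 CAS — after: cnt=6, r=5 — ok
T1 LOAD — after: cnt=6, r=6 — load
T1 CAS — after: cnt=7, r=6 — ok
T1 LOAD — after: cnt=7, r=7 — load
T1 CAS — after: cnt=8, r=7 — ok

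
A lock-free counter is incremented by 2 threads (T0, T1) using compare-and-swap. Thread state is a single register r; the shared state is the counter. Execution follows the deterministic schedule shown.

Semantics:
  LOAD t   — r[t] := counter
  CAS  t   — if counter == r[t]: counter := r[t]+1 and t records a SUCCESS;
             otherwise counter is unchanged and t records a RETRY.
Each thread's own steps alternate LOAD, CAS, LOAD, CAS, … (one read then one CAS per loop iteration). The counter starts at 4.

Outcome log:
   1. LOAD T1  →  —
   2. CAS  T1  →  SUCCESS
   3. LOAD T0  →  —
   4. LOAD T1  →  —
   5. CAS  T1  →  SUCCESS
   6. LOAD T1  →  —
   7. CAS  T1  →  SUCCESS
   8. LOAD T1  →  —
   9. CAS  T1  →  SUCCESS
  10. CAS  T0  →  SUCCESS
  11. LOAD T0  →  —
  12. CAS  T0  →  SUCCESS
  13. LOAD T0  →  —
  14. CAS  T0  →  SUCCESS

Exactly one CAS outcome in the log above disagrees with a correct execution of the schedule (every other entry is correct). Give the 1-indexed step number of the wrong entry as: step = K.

Correct run:
1. LOAD T1 → mem=4 r[T1]=4 [LOAD]
2. CAS T1 → mem=5 r[T1]=4 [OK]
3. LOAD T0 → mem=5 r[T0]=5 [LOAD]
4. LOAD T1 → mem=5 r[T1]=5 [LOAD]
5. CAS T1 → mem=6 r[T1]=5 [OK]
6. LOAD T1 → mem=6 r[T1]=6 [LOAD]
7. CAS T1 → mem=7 r[T1]=6 [OK]
8. LOAD T1 → mem=7 r[T1]=7 [LOAD]
9. CAS T1 → mem=8 r[T1]=7 [OK]
10. CAS T0 → mem=8 r[T0]=5 [RETRY]
11. LOAD T0 → mem=8 r[T0]=8 [LOAD]
12. CAS T0 → mem=9 r[T0]=8 [OK]
13. LOAD T0 → mem=9 r[T0]=9 [LOAD]
14. CAS T0 → mem=10 r[T0]=9 [OK]
Mismatch at 10.

step = 10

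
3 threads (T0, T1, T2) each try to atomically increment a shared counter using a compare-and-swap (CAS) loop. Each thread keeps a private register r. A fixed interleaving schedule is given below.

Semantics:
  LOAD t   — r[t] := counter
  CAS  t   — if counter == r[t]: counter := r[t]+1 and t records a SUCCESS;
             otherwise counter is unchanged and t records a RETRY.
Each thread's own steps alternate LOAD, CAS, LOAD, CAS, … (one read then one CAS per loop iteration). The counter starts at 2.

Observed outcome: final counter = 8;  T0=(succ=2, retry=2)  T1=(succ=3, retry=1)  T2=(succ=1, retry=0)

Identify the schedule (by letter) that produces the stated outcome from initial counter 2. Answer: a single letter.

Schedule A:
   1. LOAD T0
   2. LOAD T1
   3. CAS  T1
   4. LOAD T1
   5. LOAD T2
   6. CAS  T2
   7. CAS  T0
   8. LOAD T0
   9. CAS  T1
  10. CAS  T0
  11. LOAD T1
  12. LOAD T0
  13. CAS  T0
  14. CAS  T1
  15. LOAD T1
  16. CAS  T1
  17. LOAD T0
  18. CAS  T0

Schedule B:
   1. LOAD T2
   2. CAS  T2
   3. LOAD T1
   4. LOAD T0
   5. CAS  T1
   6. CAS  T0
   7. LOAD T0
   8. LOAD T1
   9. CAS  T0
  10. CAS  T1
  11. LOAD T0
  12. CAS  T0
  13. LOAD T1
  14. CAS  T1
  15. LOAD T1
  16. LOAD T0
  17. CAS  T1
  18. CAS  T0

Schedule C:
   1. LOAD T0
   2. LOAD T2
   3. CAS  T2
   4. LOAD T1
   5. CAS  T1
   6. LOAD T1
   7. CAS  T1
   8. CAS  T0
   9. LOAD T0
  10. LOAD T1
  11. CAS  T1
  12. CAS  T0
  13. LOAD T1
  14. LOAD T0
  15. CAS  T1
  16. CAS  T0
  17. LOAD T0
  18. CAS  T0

B

Run B:
T2 LOAD — after: cnt=2, r=2 — load
T2 CAS — after: cnt=3, r=2 — ok
T1 LOAD — after: cnt=3, r=3 — load
T0 LOAD — after: cnt=3, r=3 — load
T1 CAS — after: cnt=4, r=3 — ok
T0 CAS — after: cnt=4, r=3 — retry
T0 LOAD — after: cnt=4, r=4 — load
T1 LOAD — after: cnt=4, r=4 — load
T0 CAS — after: cnt=5, r=4 — ok
T1 CAS — after: cnt=5, r=4 — retry
T0 LOAD — after: cnt=5, r=5 — load
T0 CAS — after: cnt=6, r=5 — ok
T1 LOAD — after: cnt=6, r=6 — load
T1 CAS — after: cnt=7, r=6 — ok
T1 LOAD — after: cnt=7, r=7 — load
T0 LOAD — after: cnt=7, r=7 — load
T1 CAS — after: cnt=8, r=7 — ok
T0 CAS — after: cnt=8, r=7 — retry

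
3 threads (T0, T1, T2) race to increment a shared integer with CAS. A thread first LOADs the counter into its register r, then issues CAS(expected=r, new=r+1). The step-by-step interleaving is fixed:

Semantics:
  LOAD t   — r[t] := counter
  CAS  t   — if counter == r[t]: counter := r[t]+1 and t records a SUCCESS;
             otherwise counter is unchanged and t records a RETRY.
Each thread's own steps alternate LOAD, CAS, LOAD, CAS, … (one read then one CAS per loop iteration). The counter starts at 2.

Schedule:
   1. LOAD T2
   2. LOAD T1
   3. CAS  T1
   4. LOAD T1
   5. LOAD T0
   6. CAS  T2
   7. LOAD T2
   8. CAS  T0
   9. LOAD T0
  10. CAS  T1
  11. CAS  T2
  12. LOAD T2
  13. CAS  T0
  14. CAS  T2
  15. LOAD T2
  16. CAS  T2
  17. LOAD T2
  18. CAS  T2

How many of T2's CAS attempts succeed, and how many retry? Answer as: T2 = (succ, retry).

T2 = (2, 3)

#1 T2 reads 2
#2 T1 reads 2
#3 T1 CAS(2→3) writes; counter now 3
#4 T1 reads 3
#5 T0 reads 3
#6 T2 CAS(2→3) fails; counter now 3
#7 T2 reads 3
#8 T0 CAS(3→4) writes; counter now 4
#9 T0 reads 4
#10 T1 CAS(3→4) fails; counter now 4
#11 T2 CAS(3→4) fails; counter now 4
#12 T2 reads 4
#13 T0 CAS(4→5) writes; counter now 5
#14 T2 CAS(4→5) fails; counter now 5
#15 T2 reads 5
#16 T2 CAS(5→6) writes; counter now 6
#17 T2 reads 6
#18 T2 CAS(6→7) writes; counter now 7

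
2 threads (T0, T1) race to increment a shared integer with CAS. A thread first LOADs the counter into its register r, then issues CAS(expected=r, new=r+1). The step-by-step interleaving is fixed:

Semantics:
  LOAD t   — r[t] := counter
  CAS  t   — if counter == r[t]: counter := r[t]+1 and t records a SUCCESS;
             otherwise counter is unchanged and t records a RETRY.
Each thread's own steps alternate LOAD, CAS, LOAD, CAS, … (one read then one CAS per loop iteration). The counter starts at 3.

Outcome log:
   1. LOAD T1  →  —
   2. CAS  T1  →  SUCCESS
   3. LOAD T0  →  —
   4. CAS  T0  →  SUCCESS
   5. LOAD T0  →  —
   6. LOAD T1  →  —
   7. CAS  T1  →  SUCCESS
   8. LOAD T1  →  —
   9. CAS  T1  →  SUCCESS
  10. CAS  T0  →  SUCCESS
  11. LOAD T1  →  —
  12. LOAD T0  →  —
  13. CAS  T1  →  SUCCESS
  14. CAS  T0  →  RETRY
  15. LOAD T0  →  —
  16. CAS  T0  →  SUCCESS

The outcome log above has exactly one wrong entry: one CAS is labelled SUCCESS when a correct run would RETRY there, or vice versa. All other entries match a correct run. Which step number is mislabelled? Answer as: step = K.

step = 10

Re-executing:
   1) LOAD T1:  M=3  r_T1=3
   2) CAS  T1:  M=4  r_T1=3 ✓
   3) LOAD T0:  M=4  r_T0=4
   4) CAS  T0:  M=5  r_T0=4 ✓
   5) LOAD T0:  M=5  r_T0=5
   6) LOAD T1:  M=5  r_T1=5
   7) CAS  T1:  M=6  r_T1=5 ✓
   8) LOAD T1:  M=6  r_T1=6
   9) CAS  T1:  M=7  r_T1=6 ✓
  10) CAS  T0:  M=7  r_T0=5 ✗
  11) LOAD T1:  M=7  r_T1=7
  12) LOAD T0:  M=7  r_T0=7
  13) CAS  T1:  M=8  r_T1=7 ✓
  14) CAS  T0:  M=8  r_T0=7 ✗
  15) LOAD T0:  M=8  r_T0=8
  16) CAS  T0:  M=9  r_T0=8 ✓
Flip is step 10.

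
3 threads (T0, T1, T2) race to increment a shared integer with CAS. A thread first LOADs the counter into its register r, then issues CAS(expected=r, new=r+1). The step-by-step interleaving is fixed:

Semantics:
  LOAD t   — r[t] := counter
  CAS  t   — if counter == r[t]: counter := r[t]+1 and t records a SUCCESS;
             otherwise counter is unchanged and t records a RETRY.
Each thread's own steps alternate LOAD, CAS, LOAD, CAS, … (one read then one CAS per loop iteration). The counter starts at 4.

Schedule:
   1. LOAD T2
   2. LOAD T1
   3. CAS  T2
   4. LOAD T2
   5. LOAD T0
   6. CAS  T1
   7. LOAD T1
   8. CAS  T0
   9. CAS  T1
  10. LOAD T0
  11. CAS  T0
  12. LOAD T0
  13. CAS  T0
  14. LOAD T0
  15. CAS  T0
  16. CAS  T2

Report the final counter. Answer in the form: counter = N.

counter = 9

   1) LOAD T2:  M=4  r_T2=4
   2) LOAD T1:  M=4  r_T1=4
   3) CAS  T2:  M=5  r_T2=4 ✓
   4) LOAD T2:  M=5  r_T2=5
   5) LOAD T0:  M=5  r_T0=5
   6) CAS  T1:  M=5  r_T1=4 ✗
   7) LOAD T1:  M=5  r_T1=5
   8) CAS  T0:  M=6  r_T0=5 ✓
   9) CAS  T1:  M=6  r_T1=5 ✗
  10) LOAD T0:  M=6  r_T0=6
  11) CAS  T0:  M=7  r_T0=6 ✓
  12) LOAD T0:  M=7  r_T0=7
  13) CAS  T0:  M=8  r_T0=7 ✓
  14) LOAD T0:  M=8  r_T0=8
  15) CAS  T0:  M=9  r_T0=8 ✓
  16) CAS  T2:  M=9  r_T2=5 ✗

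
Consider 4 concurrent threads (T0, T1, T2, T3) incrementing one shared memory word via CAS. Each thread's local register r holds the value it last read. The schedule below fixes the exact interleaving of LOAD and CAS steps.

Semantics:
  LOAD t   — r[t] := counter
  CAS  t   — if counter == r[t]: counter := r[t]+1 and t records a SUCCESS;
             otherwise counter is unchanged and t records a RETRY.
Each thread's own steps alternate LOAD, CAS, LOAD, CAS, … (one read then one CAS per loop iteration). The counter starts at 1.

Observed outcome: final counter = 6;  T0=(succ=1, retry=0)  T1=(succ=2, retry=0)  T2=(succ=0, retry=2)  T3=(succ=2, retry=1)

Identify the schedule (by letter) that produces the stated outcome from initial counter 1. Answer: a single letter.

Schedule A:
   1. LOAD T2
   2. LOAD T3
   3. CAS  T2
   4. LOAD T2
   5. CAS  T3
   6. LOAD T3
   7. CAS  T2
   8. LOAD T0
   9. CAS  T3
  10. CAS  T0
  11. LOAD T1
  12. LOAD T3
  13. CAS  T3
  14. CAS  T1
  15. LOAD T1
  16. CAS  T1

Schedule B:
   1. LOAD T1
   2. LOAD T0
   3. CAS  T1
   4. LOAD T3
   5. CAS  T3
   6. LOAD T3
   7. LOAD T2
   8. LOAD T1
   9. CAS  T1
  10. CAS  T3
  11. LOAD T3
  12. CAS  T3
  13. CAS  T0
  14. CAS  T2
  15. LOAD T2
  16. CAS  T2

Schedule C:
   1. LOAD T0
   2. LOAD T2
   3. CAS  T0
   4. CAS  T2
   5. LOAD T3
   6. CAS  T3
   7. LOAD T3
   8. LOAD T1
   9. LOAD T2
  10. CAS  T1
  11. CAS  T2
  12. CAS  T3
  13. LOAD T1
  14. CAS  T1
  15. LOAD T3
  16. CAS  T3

Tracing schedule C:
[1] T0.load  rd  (counter 1, T0.r 1)
[2] T2.load  rd  (counter 1, T2.r 1)
[3] T0.cas  hit  (counter 2, T0.r 1)
[4] T2.cas  miss  (counter 2, T2.r 1)
[5] T3.load  rd  (counter 2, T3.r 2)
[6] T3.cas  hit  (counter 3, T3.r 2)
[7] T3.load  rd  (counter 3, T3.r 3)
[8] T1.load  rd  (counter 3, T1.r 3)
[9] T2.load  rd  (counter 3, T2.r 3)
[10] T1.cas  hit  (counter 4, T1.r 3)
[11] T2.cas  miss  (counter 4, T2.r 3)
[12] T3.cas  miss  (counter 4, T3.r 3)
[13] T1.load  rd  (counter 4, T1.r 4)
[14] T1.cas  hit  (counter 5, T1.r 4)
[15] T3.load  rd  (counter 5, T3.r 5)
[16] T3.cas  hit  (counter 6, T3.r 5)

C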